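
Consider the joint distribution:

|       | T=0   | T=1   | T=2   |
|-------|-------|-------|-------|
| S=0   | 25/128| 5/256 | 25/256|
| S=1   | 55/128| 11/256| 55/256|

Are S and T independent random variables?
Marginal P(S) (row sums):
  P(S=0) = 25/128 + 5/256 + 25/256 = 5/16
  P(S=1) = 55/128 + 11/256 + 55/256 = 11/16
Marginal P(T) (column sums):
  P(T=0) = 25/128 + 55/128 = 5/8
  P(T=1) = 5/256 + 11/256 = 1/16
  P(T=2) = 25/256 + 55/256 = 5/16

S and T are independent iff P(S=i,T=j) = P(S=i)·P(T=j) for every cell.
  P(S=0)·P(T=0) = 5/16 × 5/8 = 25/128 = P(S=0,T=0) ✓
  P(S=0)·P(T=1) = 5/16 × 1/16 = 5/256 = P(S=0,T=1) ✓
  P(S=0)·P(T=2) = 5/16 × 5/16 = 25/256 = P(S=0,T=2) ✓
  P(S=1)·P(T=0) = 11/16 × 5/8 = 55/128 = P(S=1,T=0) ✓
  P(S=1)·P(T=1) = 11/16 × 1/16 = 11/256 = P(S=1,T=1) ✓
  P(S=1)·P(T=2) = 11/16 × 5/16 = 55/256 = P(S=1,T=2) ✓

Yes, S and T are independent: every cell factors, so I(S;T) = 0 bits.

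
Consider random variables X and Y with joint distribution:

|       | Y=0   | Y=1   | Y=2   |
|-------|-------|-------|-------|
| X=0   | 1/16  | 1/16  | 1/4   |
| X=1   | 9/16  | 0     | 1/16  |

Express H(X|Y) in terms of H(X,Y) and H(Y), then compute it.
H(X|Y) = H(X,Y) - H(Y)

Marginal P(Y) (column sums):
  P(Y=0) = 1/16 + 9/16 = 5/8
  P(Y=1) = 1/16 + 0 = 1/16
  P(Y=2) = 1/4 + 1/16 = 5/16

H(X,Y) = -[(1/16)·log₂(1/16) + (1/16)·log₂(1/16) + (1/4)·log₂(1/4) + (9/16)·log₂(9/16) + (1/16)·log₂(1/16)]
  = 0.2500 + 0.2500 + 0.5000 + 0.4669 + 0.2500
  = 1.7169 bits
H(Y) = -[(5/8)·log₂(5/8) + (1/16)·log₂(1/16) + (5/16)·log₂(5/16)]
  = 0.4238 + 0.2500 + 0.5244
  = 1.1982 bits

H(X|Y) = 1.7169 - 1.1982 = 0.5187 bits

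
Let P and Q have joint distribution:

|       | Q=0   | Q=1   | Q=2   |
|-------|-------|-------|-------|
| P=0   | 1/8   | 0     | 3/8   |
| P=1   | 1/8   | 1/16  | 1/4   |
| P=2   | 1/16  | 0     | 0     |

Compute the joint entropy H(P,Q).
H(P,Q) = -Σ P(P,Q) log₂ P(P,Q), summed over the non-zero cells:
H(P,Q) = -[(1/8)·log₂(1/8) + (3/8)·log₂(3/8) + (1/8)·log₂(1/8) + (1/16)·log₂(1/16) + (1/4)·log₂(1/4) + (1/16)·log₂(1/16)]
  = 0.3750 + 0.5306 + 0.3750 + 0.2500 + 0.5000 + 0.2500
  = 2.2806 bits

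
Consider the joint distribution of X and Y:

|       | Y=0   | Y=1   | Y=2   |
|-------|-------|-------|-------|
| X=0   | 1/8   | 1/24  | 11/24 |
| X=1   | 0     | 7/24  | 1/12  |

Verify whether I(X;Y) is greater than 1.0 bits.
Marginal P(X) (row sums):
  P(X=0) = 1/8 + 1/24 + 11/24 = 5/8
  P(X=1) = 0 + 7/24 + 1/12 = 3/8
Marginal P(Y) (column sums):
  P(Y=0) = 1/8 + 0 = 1/8
  P(Y=1) = 1/24 + 7/24 = 1/3
  P(Y=2) = 11/24 + 1/12 = 13/24

H(X) = -[(5/8)·log₂(5/8) + (3/8)·log₂(3/8)]
  = 0.4238 + 0.5306
  = 0.9544 bits
H(Y) = -[(1/8)·log₂(1/8) + (1/3)·log₂(1/3) + (13/24)·log₂(13/24)]
  = 0.3750 + 0.5283 + 0.4791
  = 1.3824 bits
H(X,Y) = -[(1/8)·log₂(1/8) + (1/24)·log₂(1/24) + (11/24)·log₂(11/24) + (7/24)·log₂(7/24) + (1/12)·log₂(1/12)]
  = 0.3750 + 0.1910 + 0.5159 + 0.5185 + 0.2987
  = 1.8991 bits

I(X;Y) = H(X) + H(Y) - H(X,Y)
  = 0.9544 + 1.3824 - 1.8991
  = 0.4377 bits

No. I(X;Y) = 0.4377 bits, which is ≤ 1.0 bits.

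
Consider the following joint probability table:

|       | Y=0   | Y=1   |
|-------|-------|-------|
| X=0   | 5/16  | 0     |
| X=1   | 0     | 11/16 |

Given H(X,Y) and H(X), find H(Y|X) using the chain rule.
From the chain rule: H(X,Y) = H(X) + H(Y|X)
Therefore: H(Y|X) = H(X,Y) - H(X)

H(X,Y) = -[(5/16)·log₂(5/16) + (11/16)·log₂(11/16)]
  = 0.5244 + 0.3716
  = 0.8960 bits
Marginal P(X) (row sums):
  P(X=0) = 5/16 + 0 = 5/16
  P(X=1) = 0 + 11/16 = 11/16
H(X) = -[(5/16)·log₂(5/16) + (11/16)·log₂(11/16)]
  = 0.5244 + 0.3716
  = 0.8960 bits

H(Y|X) = 0.8960 - 0.8960 = 0.0000 bits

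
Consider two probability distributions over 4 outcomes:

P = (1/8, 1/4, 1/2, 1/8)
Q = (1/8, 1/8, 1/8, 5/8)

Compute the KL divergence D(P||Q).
D(P||Q) = Σ P(i) log₂(P(i)/Q(i))
  i=0: (1/8) × log₂((1/8)/(1/8)) = (1/8) × log₂(1) = 0.0000
  i=1: (1/4) × log₂((1/4)/(1/8)) = (1/4) × log₂(2) = 0.2500
  i=2: (1/2) × log₂((1/2)/(1/8)) = (1/2) × log₂(4) = 1.0000
  i=3: (1/8) × log₂((1/8)/(5/8)) = (1/8) × log₂(1/5) = -0.2902
D(P||Q) = 0.0000 + 0.2500 + 1.0000 - 0.2902
  = 0.9598 bits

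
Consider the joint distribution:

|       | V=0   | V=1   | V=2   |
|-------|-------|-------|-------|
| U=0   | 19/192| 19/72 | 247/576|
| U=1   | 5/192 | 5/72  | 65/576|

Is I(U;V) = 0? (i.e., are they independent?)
Marginal P(U) (row sums):
  P(U=0) = 19/192 + 19/72 + 247/576 = 19/24
  P(U=1) = 5/192 + 5/72 + 65/576 = 5/24
Marginal P(V) (column sums):
  P(V=0) = 19/192 + 5/192 = 1/8
  P(V=1) = 19/72 + 5/72 = 1/3
  P(V=2) = 247/576 + 65/576 = 13/24

U and V are independent iff P(U=i,V=j) = P(U=i)·P(V=j) for every cell.
  P(U=0)·P(V=0) = 19/24 × 1/8 = 19/192 = P(U=0,V=0) ✓
  P(U=0)·P(V=1) = 19/24 × 1/3 = 19/72 = P(U=0,V=1) ✓
  P(U=0)·P(V=2) = 19/24 × 13/24 = 247/576 = P(U=0,V=2) ✓
  P(U=1)·P(V=0) = 5/24 × 1/8 = 5/192 = P(U=1,V=0) ✓
  P(U=1)·P(V=1) = 5/24 × 1/3 = 5/72 = P(U=1,V=1) ✓
  P(U=1)·P(V=2) = 5/24 × 13/24 = 65/576 = P(U=1,V=2) ✓

Yes, U and V are independent: every cell factors, so I(U;V) = 0 bits.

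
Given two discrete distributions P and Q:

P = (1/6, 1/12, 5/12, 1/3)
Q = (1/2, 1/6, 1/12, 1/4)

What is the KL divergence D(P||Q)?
D(P||Q) = Σ P(i) log₂(P(i)/Q(i))
  i=0: (1/6) × log₂((1/6)/(1/2)) = (1/6) × log₂(1/3) = -0.2642
  i=1: (1/12) × log₂((1/12)/(1/6)) = (1/12) × log₂(1/2) = -0.0833
  i=2: (5/12) × log₂((5/12)/(1/12)) = (5/12) × log₂(5) = 0.9675
  i=3: (1/3) × log₂((1/3)/(1/4)) = (1/3) × log₂(4/3) = 0.1383
D(P||Q) = -0.2642 - 0.0833 + 0.9675 + 0.1383
  = 0.7583 bits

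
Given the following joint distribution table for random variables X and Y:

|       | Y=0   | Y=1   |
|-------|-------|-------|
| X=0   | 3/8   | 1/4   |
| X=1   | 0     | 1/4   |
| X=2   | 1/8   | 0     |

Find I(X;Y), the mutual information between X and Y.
Marginal P(X) (row sums):
  P(X=0) = 3/8 + 1/4 = 5/8
  P(X=1) = 0 + 1/4 = 1/4
  P(X=2) = 1/8 + 0 = 1/8
Marginal P(Y) (column sums):
  P(Y=0) = 3/8 + 0 + 1/8 = 1/2
  P(Y=1) = 1/4 + 1/4 + 0 = 1/2

H(X) = -[(5/8)·log₂(5/8) + (1/4)·log₂(1/4) + (1/8)·log₂(1/8)]
  = 0.4238 + 0.5000 + 0.3750
  = 1.2988 bits
H(Y) = -[(1/2)·log₂(1/2) + (1/2)·log₂(1/2)]
  = 0.5000 + 0.5000
  = 1.0000 bits
H(X,Y) = -[(3/8)·log₂(3/8) + (1/4)·log₂(1/4) + (1/4)·log₂(1/4) + (1/8)·log₂(1/8)]
  = 0.5306 + 0.5000 + 0.5000 + 0.3750
  = 1.9056 bits

I(X;Y) = H(X) + H(Y) - H(X,Y)
  = 1.2988 + 1.0000 - 1.9056
  = 0.3932 bits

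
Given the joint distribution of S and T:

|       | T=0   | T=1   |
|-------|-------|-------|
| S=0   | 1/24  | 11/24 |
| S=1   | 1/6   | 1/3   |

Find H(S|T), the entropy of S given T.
Marginal P(T) (column sums):
  P(T=0) = 1/24 + 1/6 = 5/24
  P(T=1) = 11/24 + 1/3 = 19/24

H(S|T) = -Σ P(S,T)·log₂ P(S|T), where P(S|T) = P(S,T) / P(T)
  (S=0,T=0): P(S|T) = (1/24)/(5/24) = 1/5;  -(1/24)·log₂(1/5) = 0.0967
  (S=0,T=1): P(S|T) = (11/24)/(19/24) = 11/19;  -(11/24)·log₂(11/19) = 0.3614
  (S=1,T=0): P(S|T) = (1/6)/(5/24) = 4/5;  -(1/6)·log₂(4/5) = 0.0537
  (S=1,T=1): P(S|T) = (1/3)/(19/24) = 8/19;  -(1/3)·log₂(8/19) = 0.4160
H(S|T) = 0.0967 + 0.3614 + 0.0537 + 0.4160
  = 0.9278 bits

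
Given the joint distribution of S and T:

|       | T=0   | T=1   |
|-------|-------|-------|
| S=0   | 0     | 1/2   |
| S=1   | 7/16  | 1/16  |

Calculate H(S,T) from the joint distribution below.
H(S,T) = -Σ P(S,T) log₂ P(S,T), summed over the non-zero cells:
H(S,T) = -[(1/2)·log₂(1/2) + (7/16)·log₂(7/16) + (1/16)·log₂(1/16)]
  = 0.5000 + 0.5218 + 0.2500
  = 1.2718 bits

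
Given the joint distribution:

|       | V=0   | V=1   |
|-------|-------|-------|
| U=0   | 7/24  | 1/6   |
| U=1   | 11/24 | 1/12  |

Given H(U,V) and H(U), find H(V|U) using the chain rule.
From the chain rule: H(U,V) = H(U) + H(V|U)
Therefore: H(V|U) = H(U,V) - H(U)

H(U,V) = -[(7/24)·log₂(7/24) + (1/6)·log₂(1/6) + (11/24)·log₂(11/24) + (1/12)·log₂(1/12)]
  = 0.5185 + 0.4308 + 0.5159 + 0.2987
  = 1.7639 bits
Marginal P(U) (row sums):
  P(U=0) = 7/24 + 1/6 = 11/24
  P(U=1) = 11/24 + 1/12 = 13/24
H(U) = -[(11/24)·log₂(11/24) + (13/24)·log₂(13/24)]
  = 0.5159 + 0.4791
  = 0.9950 bits

H(V|U) = 1.7639 - 0.9950 = 0.7689 bits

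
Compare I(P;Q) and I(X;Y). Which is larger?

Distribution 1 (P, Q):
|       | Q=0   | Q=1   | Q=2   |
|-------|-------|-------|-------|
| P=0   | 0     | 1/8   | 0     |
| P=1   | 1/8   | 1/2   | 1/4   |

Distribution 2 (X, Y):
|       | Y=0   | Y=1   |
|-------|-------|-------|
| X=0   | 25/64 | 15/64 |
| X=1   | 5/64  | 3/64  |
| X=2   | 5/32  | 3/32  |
Distribution 1 (P, Q):
Marginal P(P) (row sums):
  P(P=0) = 0 + 1/8 + 0 = 1/8
  P(P=1) = 1/8 + 1/2 + 1/4 = 7/8
Marginal P(Q) (column sums):
  P(Q=0) = 0 + 1/8 = 1/8
  P(Q=1) = 1/8 + 1/2 = 5/8
  P(Q=2) = 0 + 1/4 = 1/4

H(P) = -[(1/8)·log₂(1/8) + (7/8)·log₂(7/8)]
  = 0.3750 + 0.1686
  = 0.5436 bits
H(Q) = -[(1/8)·log₂(1/8) + (5/8)·log₂(5/8) + (1/4)·log₂(1/4)]
  = 0.3750 + 0.4238 + 0.5000
  = 1.2988 bits
H(P,Q) = -[(1/8)·log₂(1/8) + (1/8)·log₂(1/8) + (1/2)·log₂(1/2) + (1/4)·log₂(1/4)]
  = 0.3750 + 0.3750 + 0.5000 + 0.5000
  = 1.7500 bits

I(P;Q) = H(P) + H(Q) - H(P,Q)
  = 0.5436 + 1.2988 - 1.7500
  = 0.0924 bits

Distribution 2 (X, Y):
Marginal P(X) (row sums):
  P(X=0) = 25/64 + 15/64 = 5/8
  P(X=1) = 5/64 + 3/64 = 1/8
  P(X=2) = 5/32 + 3/32 = 1/4
Marginal P(Y) (column sums):
  P(Y=0) = 25/64 + 5/64 + 5/32 = 5/8
  P(Y=1) = 15/64 + 3/64 + 3/32 = 3/8

H(X) = -[(5/8)·log₂(5/8) + (1/8)·log₂(1/8) + (1/4)·log₂(1/4)]
  = 0.4238 + 0.3750 + 0.5000
  = 1.2988 bits
H(Y) = -[(5/8)·log₂(5/8) + (3/8)·log₂(3/8)]
  = 0.4238 + 0.5306
  = 0.9544 bits
H(X,Y) = -[(25/64)·log₂(25/64) + (15/64)·log₂(15/64) + (5/64)·log₂(5/64) + (3/64)·log₂(3/64) + (5/32)·log₂(5/32) + (3/32)·log₂(3/32)]
  = 0.5297 + 0.4906 + 0.2873 + 0.2070 + 0.4184 + 0.3202
  = 2.2532 bits

I(X;Y) = H(X) + H(Y) - H(X,Y)
  = 1.2988 + 0.9544 - 2.2532
  = 0.0000 bits

I(P;Q) = 0.0924 bits > I(X;Y) = 0.0000 bits, so (P, Q) has the higher mutual information (stronger dependence).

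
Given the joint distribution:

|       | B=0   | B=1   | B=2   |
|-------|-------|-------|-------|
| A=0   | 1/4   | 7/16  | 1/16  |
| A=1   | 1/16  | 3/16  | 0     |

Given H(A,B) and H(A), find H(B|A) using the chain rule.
From the chain rule: H(A,B) = H(A) + H(B|A)
Therefore: H(B|A) = H(A,B) - H(A)

H(A,B) = -[(1/4)·log₂(1/4) + (7/16)·log₂(7/16) + (1/16)·log₂(1/16) + (1/16)·log₂(1/16) + (3/16)·log₂(3/16)]
  = 0.5000 + 0.5218 + 0.2500 + 0.2500 + 0.4528
  = 1.9746 bits
Marginal P(A) (row sums):
  P(A=0) = 1/4 + 7/16 + 1/16 = 3/4
  P(A=1) = 1/16 + 3/16 + 0 = 1/4
H(A) = -[(3/4)·log₂(3/4) + (1/4)·log₂(1/4)]
  = 0.3113 + 0.5000
  = 0.8113 bits

H(B|A) = 1.9746 - 0.8113 = 1.1633 bits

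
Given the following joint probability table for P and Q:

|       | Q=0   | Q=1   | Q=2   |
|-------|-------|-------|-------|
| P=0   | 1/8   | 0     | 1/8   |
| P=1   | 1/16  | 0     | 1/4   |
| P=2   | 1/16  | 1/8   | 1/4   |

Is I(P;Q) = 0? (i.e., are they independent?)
Marginal P(P) (row sums):
  P(P=0) = 1/8 + 0 + 1/8 = 1/4
  P(P=1) = 1/16 + 0 + 1/4 = 5/16
  P(P=2) = 1/16 + 1/8 + 1/4 = 7/16
Marginal P(Q) (column sums):
  P(Q=0) = 1/8 + 1/16 + 1/16 = 1/4
  P(Q=1) = 0 + 0 + 1/8 = 1/8
  P(Q=2) = 1/8 + 1/4 + 1/4 = 5/8

P and Q are independent iff P(P=i,Q=j) = P(P=i)·P(Q=j) for every cell.
  P(P=0)·P(Q=0) = 1/4 × 1/4 = 1/16, but P(P=0,Q=0) = 1/8 ✗

No, P and Q are not independent. Quantitatively, I(P;Q) > 0:

H(P) = -[(1/4)·log₂(1/4) + (5/16)·log₂(5/16) + (7/16)·log₂(7/16)]
  = 0.5000 + 0.5244 + 0.5218
  = 1.5462 bits
H(Q) = -[(1/4)·log₂(1/4) + (1/8)·log₂(1/8) + (5/8)·log₂(5/8)]
  = 0.5000 + 0.3750 + 0.4238
  = 1.2988 bits
H(P,Q) = -[(1/8)·log₂(1/8) + (1/8)·log₂(1/8) + (1/16)·log₂(1/16) + (1/4)·log₂(1/4) + (1/16)·log₂(1/16) + (1/8)·log₂(1/8) + (1/4)·log₂(1/4)]
  = 0.3750 + 0.3750 + 0.2500 + 0.5000 + 0.2500 + 0.3750 + 0.5000
  = 2.6250 bits
I(P;Q) = H(P) + H(Q) - H(P,Q) = 1.5462 + 1.2988 - 2.6250 = 0.2200 bits > 0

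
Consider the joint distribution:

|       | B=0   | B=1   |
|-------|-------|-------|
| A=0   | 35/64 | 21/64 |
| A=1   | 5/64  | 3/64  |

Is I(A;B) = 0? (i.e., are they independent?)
Marginal P(A) (row sums):
  P(A=0) = 35/64 + 21/64 = 7/8
  P(A=1) = 5/64 + 3/64 = 1/8
Marginal P(B) (column sums):
  P(B=0) = 35/64 + 5/64 = 5/8
  P(B=1) = 21/64 + 3/64 = 3/8

A and B are independent iff P(A=i,B=j) = P(A=i)·P(B=j) for every cell.
  P(A=0)·P(B=0) = 7/8 × 5/8 = 35/64 = P(A=0,B=0) ✓
  P(A=0)·P(B=1) = 7/8 × 3/8 = 21/64 = P(A=0,B=1) ✓
  P(A=1)·P(B=0) = 1/8 × 5/8 = 5/64 = P(A=1,B=0) ✓
  P(A=1)·P(B=1) = 1/8 × 3/8 = 3/64 = P(A=1,B=1) ✓

Yes, A and B are independent: every cell factors, so I(A;B) = 0 bits.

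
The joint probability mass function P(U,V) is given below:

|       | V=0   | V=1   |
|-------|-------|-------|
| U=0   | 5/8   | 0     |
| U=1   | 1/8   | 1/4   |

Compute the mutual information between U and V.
Marginal P(U) (row sums):
  P(U=0) = 5/8 + 0 = 5/8
  P(U=1) = 1/8 + 1/4 = 3/8
Marginal P(V) (column sums):
  P(V=0) = 5/8 + 1/8 = 3/4
  P(V=1) = 0 + 1/4 = 1/4

H(U) = -[(5/8)·log₂(5/8) + (3/8)·log₂(3/8)]
  = 0.4238 + 0.5306
  = 0.9544 bits
H(V) = -[(3/4)·log₂(3/4) + (1/4)·log₂(1/4)]
  = 0.3113 + 0.5000
  = 0.8113 bits
H(U,V) = -[(5/8)·log₂(5/8) + (1/8)·log₂(1/8) + (1/4)·log₂(1/4)]
  = 0.4238 + 0.3750 + 0.5000
  = 1.2988 bits

I(U;V) = H(U) + H(V) - H(U,V)
  = 0.9544 + 0.8113 - 1.2988
  = 0.4669 bits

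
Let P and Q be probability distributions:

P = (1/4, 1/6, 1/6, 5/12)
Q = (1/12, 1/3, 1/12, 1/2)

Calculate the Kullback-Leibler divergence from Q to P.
D(P||Q) = Σ P(i) log₂(P(i)/Q(i))
  i=0: (1/4) × log₂((1/4)/(1/12)) = (1/4) × log₂(3) = 0.3962
  i=1: (1/6) × log₂((1/6)/(1/3)) = (1/6) × log₂(1/2) = -0.1667
  i=2: (1/6) × log₂((1/6)/(1/12)) = (1/6) × log₂(2) = 0.1667
  i=3: (5/12) × log₂((5/12)/(1/2)) = (5/12) × log₂(5/6) = -0.1096
D(P||Q) = 0.3962 - 0.1667 + 0.1667 - 0.1096
  = 0.2866 bits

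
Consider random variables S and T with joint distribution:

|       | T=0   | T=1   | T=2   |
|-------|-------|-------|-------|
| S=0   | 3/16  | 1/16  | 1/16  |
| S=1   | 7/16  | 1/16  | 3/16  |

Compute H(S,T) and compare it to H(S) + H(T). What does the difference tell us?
Marginal P(S) (row sums):
  P(S=0) = 3/16 + 1/16 + 1/16 = 5/16
  P(S=1) = 7/16 + 1/16 + 3/16 = 11/16
Marginal P(T) (column sums):
  P(T=0) = 3/16 + 7/16 = 5/8
  P(T=1) = 1/16 + 1/16 = 1/8
  P(T=2) = 1/16 + 3/16 = 1/4

H(S,T) = -[(3/16)·log₂(3/16) + (1/16)·log₂(1/16) + (1/16)·log₂(1/16) + (7/16)·log₂(7/16) + (1/16)·log₂(1/16) + (3/16)·log₂(3/16)]
  = 0.4528 + 0.2500 + 0.2500 + 0.5218 + 0.2500 + 0.4528
  = 2.1774 bits
H(S) = -[(5/16)·log₂(5/16) + (11/16)·log₂(11/16)]
  = 0.5244 + 0.3716
  = 0.8960 bits
H(T) = -[(5/8)·log₂(5/8) + (1/8)·log₂(1/8) + (1/4)·log₂(1/4)]
  = 0.4238 + 0.3750 + 0.5000
  = 1.2988 bits

H(S) + H(T) = 0.8960 + 1.2988 = 2.1948 bits
Difference: H(S) + H(T) - H(S,T) = 2.1948 - 2.1774 = 0.0174 bits = I(S;T)

The difference is the mutual information; it is positive here, so S and T are dependent (knowing one reduces uncertainty about the other by 0.0174 bits).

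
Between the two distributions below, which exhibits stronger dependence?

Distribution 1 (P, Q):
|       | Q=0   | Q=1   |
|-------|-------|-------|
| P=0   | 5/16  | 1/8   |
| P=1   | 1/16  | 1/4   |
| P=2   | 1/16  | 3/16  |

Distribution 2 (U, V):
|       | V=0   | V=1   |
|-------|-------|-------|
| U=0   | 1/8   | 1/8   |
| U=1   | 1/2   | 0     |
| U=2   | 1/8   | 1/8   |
Distribution 1 (P, Q):
Marginal P(P) (row sums):
  P(P=0) = 5/16 + 1/8 = 7/16
  P(P=1) = 1/16 + 1/4 = 5/16
  P(P=2) = 1/16 + 3/16 = 1/4
Marginal P(Q) (column sums):
  P(Q=0) = 5/16 + 1/16 + 1/16 = 7/16
  P(Q=1) = 1/8 + 1/4 + 3/16 = 9/16

H(P) = -[(7/16)·log₂(7/16) + (5/16)·log₂(5/16) + (1/4)·log₂(1/4)]
  = 0.5218 + 0.5244 + 0.5000
  = 1.5462 bits
H(Q) = -[(7/16)·log₂(7/16) + (9/16)·log₂(9/16)]
  = 0.5218 + 0.4669
  = 0.9887 bits
H(P,Q) = -[(5/16)·log₂(5/16) + (1/8)·log₂(1/8) + (1/16)·log₂(1/16) + (1/4)·log₂(1/4) + (1/16)·log₂(1/16) + (3/16)·log₂(3/16)]
  = 0.5244 + 0.3750 + 0.2500 + 0.5000 + 0.2500 + 0.4528
  = 2.3522 bits

I(P;Q) = H(P) + H(Q) - H(P,Q)
  = 1.5462 + 0.9887 - 2.3522
  = 0.1827 bits

Distribution 2 (U, V):
Marginal P(U) (row sums):
  P(U=0) = 1/8 + 1/8 = 1/4
  P(U=1) = 1/2 + 0 = 1/2
  P(U=2) = 1/8 + 1/8 = 1/4
Marginal P(V) (column sums):
  P(V=0) = 1/8 + 1/2 + 1/8 = 3/4
  P(V=1) = 1/8 + 0 + 1/8 = 1/4

H(U) = -[(1/4)·log₂(1/4) + (1/2)·log₂(1/2) + (1/4)·log₂(1/4)]
  = 0.5000 + 0.5000 + 0.5000
  = 1.5000 bits
H(V) = -[(3/4)·log₂(3/4) + (1/4)·log₂(1/4)]
  = 0.3113 + 0.5000
  = 0.8113 bits
H(U,V) = -[(1/8)·log₂(1/8) + (1/8)·log₂(1/8) + (1/2)·log₂(1/2) + (1/8)·log₂(1/8) + (1/8)·log₂(1/8)]
  = 0.3750 + 0.3750 + 0.5000 + 0.3750 + 0.3750
  = 2.0000 bits

I(U;V) = H(U) + H(V) - H(U,V)
  = 1.5000 + 0.8113 - 2.0000
  = 0.3113 bits

I(U;V) = 0.3113 bits > I(P;Q) = 0.1827 bits, so (U, V) has the higher mutual information (stronger dependence).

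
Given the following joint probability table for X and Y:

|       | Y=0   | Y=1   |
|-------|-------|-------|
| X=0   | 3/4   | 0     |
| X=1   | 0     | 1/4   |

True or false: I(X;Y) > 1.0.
Marginal P(X) (row sums):
  P(X=0) = 3/4 + 0 = 3/4
  P(X=1) = 0 + 1/4 = 1/4
Marginal P(Y) (column sums):
  P(Y=0) = 3/4 + 0 = 3/4
  P(Y=1) = 0 + 1/4 = 1/4

H(X) = -[(3/4)·log₂(3/4) + (1/4)·log₂(1/4)]
  = 0.3113 + 0.5000
  = 0.8113 bits
H(Y) = -[(3/4)·log₂(3/4) + (1/4)·log₂(1/4)]
  = 0.3113 + 0.5000
  = 0.8113 bits
H(X,Y) = -[(3/4)·log₂(3/4) + (1/4)·log₂(1/4)]
  = 0.3113 + 0.5000
  = 0.8113 bits

I(X;Y) = H(X) + H(Y) - H(X,Y)
  = 0.8113 + 0.8113 - 0.8113
  = 0.8113 bits

False. I(X;Y) = 0.8113 bits, which is ≤ 1.0 bits.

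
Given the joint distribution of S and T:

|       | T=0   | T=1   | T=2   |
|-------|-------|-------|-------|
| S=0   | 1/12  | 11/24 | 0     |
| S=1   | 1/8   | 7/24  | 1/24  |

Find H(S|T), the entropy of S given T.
Marginal P(T) (column sums):
  P(T=0) = 1/12 + 1/8 = 5/24
  P(T=1) = 11/24 + 7/24 = 3/4
  P(T=2) = 0 + 1/24 = 1/24

H(S|T) = -Σ P(S,T)·log₂ P(S|T), where P(S|T) = P(S,T) / P(T)
  (cells with P(S,T) = 0 contribute 0)
  (S=0,T=0): P(S|T) = (1/12)/(5/24) = 2/5;  -(1/12)·log₂(2/5) = 0.1102
  (S=0,T=1): P(S|T) = (11/24)/(3/4) = 11/18;  -(11/24)·log₂(11/18) = 0.3256
  (S=1,T=0): P(S|T) = (1/8)/(5/24) = 3/5;  -(1/8)·log₂(3/5) = 0.0921
  (S=1,T=1): P(S|T) = (7/24)/(3/4) = 7/18;  -(7/24)·log₂(7/18) = 0.3974
  (S=1,T=2): P(S|T) = (1/24)/(1/24) = 1;  -(1/24)·log₂(1) = 0.0000
H(S|T) = 0.1102 + 0.3256 + 0.0921 + 0.3974 + 0.0000
  = 0.9253 bits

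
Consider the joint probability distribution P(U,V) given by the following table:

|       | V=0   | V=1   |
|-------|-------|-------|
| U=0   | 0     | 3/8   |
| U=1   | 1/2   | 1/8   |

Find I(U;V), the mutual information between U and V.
Marginal P(U) (row sums):
  P(U=0) = 0 + 3/8 = 3/8
  P(U=1) = 1/2 + 1/8 = 5/8
Marginal P(V) (column sums):
  P(V=0) = 0 + 1/2 = 1/2
  P(V=1) = 3/8 + 1/8 = 1/2

H(U) = -[(3/8)·log₂(3/8) + (5/8)·log₂(5/8)]
  = 0.5306 + 0.4238
  = 0.9544 bits
H(V) = -[(1/2)·log₂(1/2) + (1/2)·log₂(1/2)]
  = 0.5000 + 0.5000
  = 1.0000 bits
H(U,V) = -[(3/8)·log₂(3/8) + (1/2)·log₂(1/2) + (1/8)·log₂(1/8)]
  = 0.5306 + 0.5000 + 0.3750
  = 1.4056 bits

I(U;V) = H(U) + H(V) - H(U,V)
  = 0.9544 + 1.0000 - 1.4056
  = 0.5488 bits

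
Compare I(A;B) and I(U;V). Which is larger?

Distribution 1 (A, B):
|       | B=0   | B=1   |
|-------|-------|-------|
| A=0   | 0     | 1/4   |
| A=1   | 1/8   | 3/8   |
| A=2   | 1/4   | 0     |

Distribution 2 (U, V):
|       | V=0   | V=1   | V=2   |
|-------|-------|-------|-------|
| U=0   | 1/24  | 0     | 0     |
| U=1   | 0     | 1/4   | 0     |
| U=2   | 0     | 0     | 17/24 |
Distribution 1 (A, B):
Marginal P(A) (row sums):
  P(A=0) = 0 + 1/4 = 1/4
  P(A=1) = 1/8 + 3/8 = 1/2
  P(A=2) = 1/4 + 0 = 1/4
Marginal P(B) (column sums):
  P(B=0) = 0 + 1/8 + 1/4 = 3/8
  P(B=1) = 1/4 + 3/8 + 0 = 5/8

H(A) = -[(1/4)·log₂(1/4) + (1/2)·log₂(1/2) + (1/4)·log₂(1/4)]
  = 0.5000 + 0.5000 + 0.5000
  = 1.5000 bits
H(B) = -[(3/8)·log₂(3/8) + (5/8)·log₂(5/8)]
  = 0.5306 + 0.4238
  = 0.9544 bits
H(A,B) = -[(1/4)·log₂(1/4) + (1/8)·log₂(1/8) + (3/8)·log₂(3/8) + (1/4)·log₂(1/4)]
  = 0.5000 + 0.3750 + 0.5306 + 0.5000
  = 1.9056 bits

I(A;B) = H(A) + H(B) - H(A,B)
  = 1.5000 + 0.9544 - 1.9056
  = 0.5488 bits

Distribution 2 (U, V):
Marginal P(U) (row sums):
  P(U=0) = 1/24 + 0 + 0 = 1/24
  P(U=1) = 0 + 1/4 + 0 = 1/4
  P(U=2) = 0 + 0 + 17/24 = 17/24
Marginal P(V) (column sums):
  P(V=0) = 1/24 + 0 + 0 = 1/24
  P(V=1) = 0 + 1/4 + 0 = 1/4
  P(V=2) = 0 + 0 + 17/24 = 17/24

H(U) = -[(1/24)·log₂(1/24) + (1/4)·log₂(1/4) + (17/24)·log₂(17/24)]
  = 0.1910 + 0.5000 + 0.3524
  = 1.0434 bits
H(V) = -[(1/24)·log₂(1/24) + (1/4)·log₂(1/4) + (17/24)·log₂(17/24)]
  = 0.1910 + 0.5000 + 0.3524
  = 1.0434 bits
H(U,V) = -[(1/24)·log₂(1/24) + (1/4)·log₂(1/4) + (17/24)·log₂(17/24)]
  = 0.1910 + 0.5000 + 0.3524
  = 1.0434 bits

I(U;V) = H(U) + H(V) - H(U,V)
  = 1.0434 + 1.0434 - 1.0434
  = 1.0434 bits

I(U;V) = 1.0434 bits > I(A;B) = 0.5488 bits, so (U, V) has the higher mutual information (stronger dependence).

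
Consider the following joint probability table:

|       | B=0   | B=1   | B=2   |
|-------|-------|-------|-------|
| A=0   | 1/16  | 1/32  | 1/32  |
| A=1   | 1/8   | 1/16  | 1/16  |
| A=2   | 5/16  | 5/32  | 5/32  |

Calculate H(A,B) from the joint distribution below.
H(A,B) = -Σ P(A,B) log₂ P(A,B), summed over the non-zero cells:
H(A,B) = -[(1/16)·log₂(1/16) + (1/32)·log₂(1/32) + (1/32)·log₂(1/32) + (1/8)·log₂(1/8) + (1/16)·log₂(1/16) + (1/16)·log₂(1/16) + (5/16)·log₂(5/16) + (5/32)·log₂(5/32) + (5/32)·log₂(5/32)]
  = 0.2500 + 0.1563 + 0.1563 + 0.3750 + 0.2500 + 0.2500 + 0.5244 + 0.4184 + 0.4184
  = 2.7988 bits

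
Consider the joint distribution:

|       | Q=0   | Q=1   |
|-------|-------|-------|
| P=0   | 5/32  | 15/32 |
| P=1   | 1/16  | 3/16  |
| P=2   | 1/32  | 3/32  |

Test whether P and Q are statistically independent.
Marginal P(P) (row sums):
  P(P=0) = 5/32 + 15/32 = 5/8
  P(P=1) = 1/16 + 3/16 = 1/4
  P(P=2) = 1/32 + 3/32 = 1/8
Marginal P(Q) (column sums):
  P(Q=0) = 5/32 + 1/16 + 1/32 = 1/4
  P(Q=1) = 15/32 + 3/16 + 3/32 = 3/4

P and Q are independent iff P(P=i,Q=j) = P(P=i)·P(Q=j) for every cell.
  P(P=0)·P(Q=0) = 5/8 × 1/4 = 5/32 = P(P=0,Q=0) ✓
  P(P=0)·P(Q=1) = 5/8 × 3/4 = 15/32 = P(P=0,Q=1) ✓
  P(P=1)·P(Q=0) = 1/4 × 1/4 = 1/16 = P(P=1,Q=0) ✓
  P(P=1)·P(Q=1) = 1/4 × 3/4 = 3/16 = P(P=1,Q=1) ✓
  P(P=2)·P(Q=0) = 1/8 × 1/4 = 1/32 = P(P=2,Q=0) ✓
  P(P=2)·P(Q=1) = 1/8 × 3/4 = 3/32 = P(P=2,Q=1) ✓

Yes, P and Q are independent: every cell factors, so I(P;Q) = 0 bits.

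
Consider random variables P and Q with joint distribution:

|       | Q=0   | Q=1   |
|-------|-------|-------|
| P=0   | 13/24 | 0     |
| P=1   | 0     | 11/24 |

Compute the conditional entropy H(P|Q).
Marginal P(Q) (column sums):
  P(Q=0) = 13/24 + 0 = 13/24
  P(Q=1) = 0 + 11/24 = 11/24

H(P|Q) = -Σ P(P,Q)·log₂ P(P|Q), where P(P|Q) = P(P,Q) / P(Q)
  (cells with P(P,Q) = 0 contribute 0)
  (P=0,Q=0): P(P|Q) = (13/24)/(13/24) = 1;  -(13/24)·log₂(1) = 0.0000
  (P=1,Q=1): P(P|Q) = (11/24)/(11/24) = 1;  -(11/24)·log₂(1) = 0.0000
H(P|Q) = 0.0000 + 0.0000
  = 0.0000 bits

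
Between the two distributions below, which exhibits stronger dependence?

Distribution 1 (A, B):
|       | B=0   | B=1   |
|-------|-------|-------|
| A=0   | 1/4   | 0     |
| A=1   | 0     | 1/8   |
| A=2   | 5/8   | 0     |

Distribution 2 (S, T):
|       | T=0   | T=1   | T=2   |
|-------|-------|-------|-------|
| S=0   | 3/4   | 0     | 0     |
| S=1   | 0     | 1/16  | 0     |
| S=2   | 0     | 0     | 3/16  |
Distribution 1 (A, B):
Marginal P(A) (row sums):
  P(A=0) = 1/4 + 0 = 1/4
  P(A=1) = 0 + 1/8 = 1/8
  P(A=2) = 5/8 + 0 = 5/8
Marginal P(B) (column sums):
  P(B=0) = 1/4 + 0 + 5/8 = 7/8
  P(B=1) = 0 + 1/8 + 0 = 1/8

H(A) = -[(1/4)·log₂(1/4) + (1/8)·log₂(1/8) + (5/8)·log₂(5/8)]
  = 0.5000 + 0.3750 + 0.4238
  = 1.2988 bits
H(B) = -[(7/8)·log₂(7/8) + (1/8)·log₂(1/8)]
  = 0.1686 + 0.3750
  = 0.5436 bits
H(A,B) = -[(1/4)·log₂(1/4) + (1/8)·log₂(1/8) + (5/8)·log₂(5/8)]
  = 0.5000 + 0.3750 + 0.4238
  = 1.2988 bits

I(A;B) = H(A) + H(B) - H(A,B)
  = 1.2988 + 0.5436 - 1.2988
  = 0.5436 bits

Distribution 2 (S, T):
Marginal P(S) (row sums):
  P(S=0) = 3/4 + 0 + 0 = 3/4
  P(S=1) = 0 + 1/16 + 0 = 1/16
  P(S=2) = 0 + 0 + 3/16 = 3/16
Marginal P(T) (column sums):
  P(T=0) = 3/4 + 0 + 0 = 3/4
  P(T=1) = 0 + 1/16 + 0 = 1/16
  P(T=2) = 0 + 0 + 3/16 = 3/16

H(S) = -[(3/4)·log₂(3/4) + (1/16)·log₂(1/16) + (3/16)·log₂(3/16)]
  = 0.3113 + 0.2500 + 0.4528
  = 1.0141 bits
H(T) = -[(3/4)·log₂(3/4) + (1/16)·log₂(1/16) + (3/16)·log₂(3/16)]
  = 0.3113 + 0.2500 + 0.4528
  = 1.0141 bits
H(S,T) = -[(3/4)·log₂(3/4) + (1/16)·log₂(1/16) + (3/16)·log₂(3/16)]
  = 0.3113 + 0.2500 + 0.4528
  = 1.0141 bits

I(S;T) = H(S) + H(T) - H(S,T)
  = 1.0141 + 1.0141 - 1.0141
  = 1.0141 bits

I(S;T) = 1.0141 bits > I(A;B) = 0.5436 bits, so (S, T) has the higher mutual information (stronger dependence).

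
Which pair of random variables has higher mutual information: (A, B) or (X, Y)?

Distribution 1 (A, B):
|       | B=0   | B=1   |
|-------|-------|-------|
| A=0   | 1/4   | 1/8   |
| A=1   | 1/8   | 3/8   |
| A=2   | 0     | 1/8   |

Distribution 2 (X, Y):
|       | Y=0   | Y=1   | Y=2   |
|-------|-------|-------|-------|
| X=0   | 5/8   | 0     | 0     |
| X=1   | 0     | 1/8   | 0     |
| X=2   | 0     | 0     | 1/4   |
Distribution 1 (A, B):
Marginal P(A) (row sums):
  P(A=0) = 1/4 + 1/8 = 3/8
  P(A=1) = 1/8 + 3/8 = 1/2
  P(A=2) = 0 + 1/8 = 1/8
Marginal P(B) (column sums):
  P(B=0) = 1/4 + 1/8 + 0 = 3/8
  P(B=1) = 1/8 + 3/8 + 1/8 = 5/8

H(A) = -[(3/8)·log₂(3/8) + (1/2)·log₂(1/2) + (1/8)·log₂(1/8)]
  = 0.5306 + 0.5000 + 0.3750
  = 1.4056 bits
H(B) = -[(3/8)·log₂(3/8) + (5/8)·log₂(5/8)]
  = 0.5306 + 0.4238
  = 0.9544 bits
H(A,B) = -[(1/4)·log₂(1/4) + (1/8)·log₂(1/8) + (1/8)·log₂(1/8) + (3/8)·log₂(3/8) + (1/8)·log₂(1/8)]
  = 0.5000 + 0.3750 + 0.3750 + 0.5306 + 0.3750
  = 2.1556 bits

I(A;B) = H(A) + H(B) - H(A,B)
  = 1.4056 + 0.9544 - 2.1556
  = 0.2044 bits

Distribution 2 (X, Y):
Marginal P(X) (row sums):
  P(X=0) = 5/8 + 0 + 0 = 5/8
  P(X=1) = 0 + 1/8 + 0 = 1/8
  P(X=2) = 0 + 0 + 1/4 = 1/4
Marginal P(Y) (column sums):
  P(Y=0) = 5/8 + 0 + 0 = 5/8
  P(Y=1) = 0 + 1/8 + 0 = 1/8
  P(Y=2) = 0 + 0 + 1/4 = 1/4

H(X) = -[(5/8)·log₂(5/8) + (1/8)·log₂(1/8) + (1/4)·log₂(1/4)]
  = 0.4238 + 0.3750 + 0.5000
  = 1.2988 bits
H(Y) = -[(5/8)·log₂(5/8) + (1/8)·log₂(1/8) + (1/4)·log₂(1/4)]
  = 0.4238 + 0.3750 + 0.5000
  = 1.2988 bits
H(X,Y) = -[(5/8)·log₂(5/8) + (1/8)·log₂(1/8) + (1/4)·log₂(1/4)]
  = 0.4238 + 0.3750 + 0.5000
  = 1.2988 bits

I(X;Y) = H(X) + H(Y) - H(X,Y)
  = 1.2988 + 1.2988 - 1.2988
  = 1.2988 bits

I(X;Y) = 1.2988 bits > I(A;B) = 0.2044 bits, so (X, Y) has the higher mutual information (stronger dependence).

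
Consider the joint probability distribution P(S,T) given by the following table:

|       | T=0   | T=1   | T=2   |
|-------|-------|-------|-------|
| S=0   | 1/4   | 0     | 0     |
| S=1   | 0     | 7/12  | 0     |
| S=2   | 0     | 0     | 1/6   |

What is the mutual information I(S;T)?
Marginal P(S) (row sums):
  P(S=0) = 1/4 + 0 + 0 = 1/4
  P(S=1) = 0 + 7/12 + 0 = 7/12
  P(S=2) = 0 + 0 + 1/6 = 1/6
Marginal P(T) (column sums):
  P(T=0) = 1/4 + 0 + 0 = 1/4
  P(T=1) = 0 + 7/12 + 0 = 7/12
  P(T=2) = 0 + 0 + 1/6 = 1/6

H(S) = -[(1/4)·log₂(1/4) + (7/12)·log₂(7/12) + (1/6)·log₂(1/6)]
  = 0.5000 + 0.4536 + 0.4308
  = 1.3844 bits
H(T) = -[(1/4)·log₂(1/4) + (7/12)·log₂(7/12) + (1/6)·log₂(1/6)]
  = 0.5000 + 0.4536 + 0.4308
  = 1.3844 bits
H(S,T) = -[(1/4)·log₂(1/4) + (7/12)·log₂(7/12) + (1/6)·log₂(1/6)]
  = 0.5000 + 0.4536 + 0.4308
  = 1.3844 bits

I(S;T) = H(S) + H(T) - H(S,T)
  = 1.3844 + 1.3844 - 1.3844
  = 1.3844 bits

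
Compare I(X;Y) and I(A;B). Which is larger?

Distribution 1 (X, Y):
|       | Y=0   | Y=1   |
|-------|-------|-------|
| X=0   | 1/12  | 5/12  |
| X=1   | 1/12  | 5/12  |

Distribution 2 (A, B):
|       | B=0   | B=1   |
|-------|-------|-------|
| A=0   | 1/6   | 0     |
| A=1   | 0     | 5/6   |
Distribution 1 (X, Y):
Marginal P(X) (row sums):
  P(X=0) = 1/12 + 5/12 = 1/2
  P(X=1) = 1/12 + 5/12 = 1/2
Marginal P(Y) (column sums):
  P(Y=0) = 1/12 + 1/12 = 1/6
  P(Y=1) = 5/12 + 5/12 = 5/6

H(X) = -[(1/2)·log₂(1/2) + (1/2)·log₂(1/2)]
  = 0.5000 + 0.5000
  = 1.0000 bits
H(Y) = -[(1/6)·log₂(1/6) + (5/6)·log₂(5/6)]
  = 0.4308 + 0.2192
  = 0.6500 bits
H(X,Y) = -[(1/12)·log₂(1/12) + (5/12)·log₂(5/12) + (1/12)·log₂(1/12) + (5/12)·log₂(5/12)]
  = 0.2987 + 0.5263 + 0.2987 + 0.5263
  = 1.6500 bits

I(X;Y) = H(X) + H(Y) - H(X,Y)
  = 1.0000 + 0.6500 - 1.6500
  = 0.0000 bits

Distribution 2 (A, B):
Marginal P(A) (row sums):
  P(A=0) = 1/6 + 0 = 1/6
  P(A=1) = 0 + 5/6 = 5/6
Marginal P(B) (column sums):
  P(B=0) = 1/6 + 0 = 1/6
  P(B=1) = 0 + 5/6 = 5/6

H(A) = -[(1/6)·log₂(1/6) + (5/6)·log₂(5/6)]
  = 0.4308 + 0.2192
  = 0.6500 bits
H(B) = -[(1/6)·log₂(1/6) + (5/6)·log₂(5/6)]
  = 0.4308 + 0.2192
  = 0.6500 bits
H(A,B) = -[(1/6)·log₂(1/6) + (5/6)·log₂(5/6)]
  = 0.4308 + 0.2192
  = 0.6500 bits

I(A;B) = H(A) + H(B) - H(A,B)
  = 0.6500 + 0.6500 - 0.6500
  = 0.6500 bits

I(A;B) = 0.6500 bits > I(X;Y) = 0.0000 bits, so (A, B) has the higher mutual information (stronger dependence).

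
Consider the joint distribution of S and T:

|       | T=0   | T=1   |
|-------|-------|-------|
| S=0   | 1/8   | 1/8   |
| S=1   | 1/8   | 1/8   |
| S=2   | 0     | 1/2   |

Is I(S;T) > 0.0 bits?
Marginal P(S) (row sums):
  P(S=0) = 1/8 + 1/8 = 1/4
  P(S=1) = 1/8 + 1/8 = 1/4
  P(S=2) = 0 + 1/2 = 1/2
Marginal P(T) (column sums):
  P(T=0) = 1/8 + 1/8 + 0 = 1/4
  P(T=1) = 1/8 + 1/8 + 1/2 = 3/4

H(S) = -[(1/4)·log₂(1/4) + (1/4)·log₂(1/4) + (1/2)·log₂(1/2)]
  = 0.5000 + 0.5000 + 0.5000
  = 1.5000 bits
H(T) = -[(1/4)·log₂(1/4) + (3/4)·log₂(3/4)]
  = 0.5000 + 0.3113
  = 0.8113 bits
H(S,T) = -[(1/8)·log₂(1/8) + (1/8)·log₂(1/8) + (1/8)·log₂(1/8) + (1/8)·log₂(1/8) + (1/2)·log₂(1/2)]
  = 0.3750 + 0.3750 + 0.3750 + 0.3750 + 0.5000
  = 2.0000 bits

I(S;T) = H(S) + H(T) - H(S,T)
  = 1.5000 + 0.8113 - 2.0000
  = 0.3113 bits

Yes. I(S;T) = 0.3113 bits, which is > 0.0 bits.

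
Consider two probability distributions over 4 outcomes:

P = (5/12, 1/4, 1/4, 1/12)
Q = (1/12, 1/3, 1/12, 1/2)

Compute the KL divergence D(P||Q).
D(P||Q) = Σ P(i) log₂(P(i)/Q(i))
  i=0: (5/12) × log₂((5/12)/(1/12)) = (5/12) × log₂(5) = 0.9675
  i=1: (1/4) × log₂((1/4)/(1/3)) = (1/4) × log₂(3/4) = -0.1038
  i=2: (1/4) × log₂((1/4)/(1/12)) = (1/4) × log₂(3) = 0.3962
  i=3: (1/12) × log₂((1/12)/(1/2)) = (1/12) × log₂(1/6) = -0.2154
D(P||Q) = 0.9675 - 0.1038 + 0.3962 - 0.2154
  = 1.0445 bits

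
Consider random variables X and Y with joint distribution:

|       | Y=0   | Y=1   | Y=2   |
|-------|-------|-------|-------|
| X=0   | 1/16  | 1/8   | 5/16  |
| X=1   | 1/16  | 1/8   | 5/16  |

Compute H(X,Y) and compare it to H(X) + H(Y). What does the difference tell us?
Marginal P(X) (row sums):
  P(X=0) = 1/16 + 1/8 + 5/16 = 1/2
  P(X=1) = 1/16 + 1/8 + 5/16 = 1/2
Marginal P(Y) (column sums):
  P(Y=0) = 1/16 + 1/16 = 1/8
  P(Y=1) = 1/8 + 1/8 = 1/4
  P(Y=2) = 5/16 + 5/16 = 5/8

H(X,Y) = -[(1/16)·log₂(1/16) + (1/8)·log₂(1/8) + (5/16)·log₂(5/16) + (1/16)·log₂(1/16) + (1/8)·log₂(1/8) + (5/16)·log₂(5/16)]
  = 0.2500 + 0.3750 + 0.5244 + 0.2500 + 0.3750 + 0.5244
  = 2.2988 bits
H(X) = -[(1/2)·log₂(1/2) + (1/2)·log₂(1/2)]
  = 0.5000 + 0.5000
  = 1.0000 bits
H(Y) = -[(1/8)·log₂(1/8) + (1/4)·log₂(1/4) + (5/8)·log₂(5/8)]
  = 0.3750 + 0.5000 + 0.4238
  = 1.2988 bits

H(X) + H(Y) = 1.0000 + 1.2988 = 2.2988 bits
Difference: H(X) + H(Y) - H(X,Y) = 2.2988 - 2.2988 = 0.0000 bits = I(X;Y)

The difference is the mutual information; it is 0 here, so X and Y are independent (the joint entropy equals the sum of the marginal entropies).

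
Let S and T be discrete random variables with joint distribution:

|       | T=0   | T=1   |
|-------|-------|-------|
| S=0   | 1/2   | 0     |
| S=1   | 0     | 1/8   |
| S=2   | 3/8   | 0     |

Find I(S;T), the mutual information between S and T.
Marginal P(S) (row sums):
  P(S=0) = 1/2 + 0 = 1/2
  P(S=1) = 0 + 1/8 = 1/8
  P(S=2) = 3/8 + 0 = 3/8
Marginal P(T) (column sums):
  P(T=0) = 1/2 + 0 + 3/8 = 7/8
  P(T=1) = 0 + 1/8 + 0 = 1/8

H(S) = -[(1/2)·log₂(1/2) + (1/8)·log₂(1/8) + (3/8)·log₂(3/8)]
  = 0.5000 + 0.3750 + 0.5306
  = 1.4056 bits
H(T) = -[(7/8)·log₂(7/8) + (1/8)·log₂(1/8)]
  = 0.1686 + 0.3750
  = 0.5436 bits
H(S,T) = -[(1/2)·log₂(1/2) + (1/8)·log₂(1/8) + (3/8)·log₂(3/8)]
  = 0.5000 + 0.3750 + 0.5306
  = 1.4056 bits

I(S;T) = H(S) + H(T) - H(S,T)
  = 1.4056 + 0.5436 - 1.4056
  = 0.5436 bits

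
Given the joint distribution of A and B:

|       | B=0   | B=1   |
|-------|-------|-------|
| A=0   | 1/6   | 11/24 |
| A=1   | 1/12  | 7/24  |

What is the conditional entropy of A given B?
Marginal P(B) (column sums):
  P(B=0) = 1/6 + 1/12 = 1/4
  P(B=1) = 11/24 + 7/24 = 3/4

H(A|B) = -Σ P(A,B)·log₂ P(A|B), where P(A|B) = P(A,B) / P(B)
  (A=0,B=0): P(A|B) = (1/6)/(1/4) = 2/3;  -(1/6)·log₂(2/3) = 0.0975
  (A=0,B=1): P(A|B) = (11/24)/(3/4) = 11/18;  -(11/24)·log₂(11/18) = 0.3256
  (A=1,B=0): P(A|B) = (1/12)/(1/4) = 1/3;  -(1/12)·log₂(1/3) = 0.1321
  (A=1,B=1): P(A|B) = (7/24)/(3/4) = 7/18;  -(7/24)·log₂(7/18) = 0.3974
H(A|B) = 0.0975 + 0.3256 + 0.1321 + 0.3974
  = 0.9526 bits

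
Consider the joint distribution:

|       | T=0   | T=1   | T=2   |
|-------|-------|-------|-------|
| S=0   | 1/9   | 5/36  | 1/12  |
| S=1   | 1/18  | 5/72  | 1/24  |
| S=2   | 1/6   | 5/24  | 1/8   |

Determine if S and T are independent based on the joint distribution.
Marginal P(S) (row sums):
  P(S=0) = 1/9 + 5/36 + 1/12 = 1/3
  P(S=1) = 1/18 + 5/72 + 1/24 = 1/6
  P(S=2) = 1/6 + 5/24 + 1/8 = 1/2
Marginal P(T) (column sums):
  P(T=0) = 1/9 + 1/18 + 1/6 = 1/3
  P(T=1) = 5/36 + 5/72 + 5/24 = 5/12
  P(T=2) = 1/12 + 1/24 + 1/8 = 1/4

S and T are independent iff P(S=i,T=j) = P(S=i)·P(T=j) for every cell.
  P(S=0)·P(T=0) = 1/3 × 1/3 = 1/9 = P(S=0,T=0) ✓
  P(S=0)·P(T=1) = 1/3 × 5/12 = 5/36 = P(S=0,T=1) ✓
  P(S=0)·P(T=2) = 1/3 × 1/4 = 1/12 = P(S=0,T=2) ✓
  P(S=1)·P(T=0) = 1/6 × 1/3 = 1/18 = P(S=1,T=0) ✓
  P(S=1)·P(T=1) = 1/6 × 5/12 = 5/72 = P(S=1,T=1) ✓
  P(S=1)·P(T=2) = 1/6 × 1/4 = 1/24 = P(S=1,T=2) ✓
  P(S=2)·P(T=0) = 1/2 × 1/3 = 1/6 = P(S=2,T=0) ✓
  P(S=2)·P(T=1) = 1/2 × 5/12 = 5/24 = P(S=2,T=1) ✓
  P(S=2)·P(T=2) = 1/2 × 1/4 = 1/8 = P(S=2,T=2) ✓

Yes, S and T are independent: every cell factors, so I(S;T) = 0 bits.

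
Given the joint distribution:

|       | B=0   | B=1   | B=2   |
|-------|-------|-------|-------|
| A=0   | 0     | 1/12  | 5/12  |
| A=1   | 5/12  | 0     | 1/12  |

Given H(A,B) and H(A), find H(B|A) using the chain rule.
From the chain rule: H(A,B) = H(A) + H(B|A)
Therefore: H(B|A) = H(A,B) - H(A)

H(A,B) = -[(1/12)·log₂(1/12) + (5/12)·log₂(5/12) + (5/12)·log₂(5/12) + (1/12)·log₂(1/12)]
  = 0.2987 + 0.5263 + 0.5263 + 0.2987
  = 1.6500 bits
Marginal P(A) (row sums):
  P(A=0) = 0 + 1/12 + 5/12 = 1/2
  P(A=1) = 5/12 + 0 + 1/12 = 1/2
H(A) = -[(1/2)·log₂(1/2) + (1/2)·log₂(1/2)]
  = 0.5000 + 0.5000
  = 1.0000 bits

H(B|A) = 1.6500 - 1.0000 = 0.6500 bits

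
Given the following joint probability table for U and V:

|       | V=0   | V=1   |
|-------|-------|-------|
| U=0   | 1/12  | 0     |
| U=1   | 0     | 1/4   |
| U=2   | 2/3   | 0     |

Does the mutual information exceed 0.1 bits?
Marginal P(U) (row sums):
  P(U=0) = 1/12 + 0 = 1/12
  P(U=1) = 0 + 1/4 = 1/4
  P(U=2) = 2/3 + 0 = 2/3
Marginal P(V) (column sums):
  P(V=0) = 1/12 + 0 + 2/3 = 3/4
  P(V=1) = 0 + 1/4 + 0 = 1/4

H(U) = -[(1/12)·log₂(1/12) + (1/4)·log₂(1/4) + (2/3)·log₂(2/3)]
  = 0.2987 + 0.5000 + 0.3900
  = 1.1887 bits
H(V) = -[(3/4)·log₂(3/4) + (1/4)·log₂(1/4)]
  = 0.3113 + 0.5000
  = 0.8113 bits
H(U,V) = -[(1/12)·log₂(1/12) + (1/4)·log₂(1/4) + (2/3)·log₂(2/3)]
  = 0.2987 + 0.5000 + 0.3900
  = 1.1887 bits

I(U;V) = H(U) + H(V) - H(U,V)
  = 1.1887 + 0.8113 - 1.1887
  = 0.8113 bits

Yes. I(U;V) = 0.8113 bits, which is > 0.1 bits.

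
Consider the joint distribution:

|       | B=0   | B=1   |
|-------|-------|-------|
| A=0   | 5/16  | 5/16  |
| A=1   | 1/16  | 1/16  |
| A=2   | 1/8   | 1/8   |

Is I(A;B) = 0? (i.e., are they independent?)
Marginal P(A) (row sums):
  P(A=0) = 5/16 + 5/16 = 5/8
  P(A=1) = 1/16 + 1/16 = 1/8
  P(A=2) = 1/8 + 1/8 = 1/4
Marginal P(B) (column sums):
  P(B=0) = 5/16 + 1/16 + 1/8 = 1/2
  P(B=1) = 5/16 + 1/16 + 1/8 = 1/2

A and B are independent iff P(A=i,B=j) = P(A=i)·P(B=j) for every cell.
  P(A=0)·P(B=0) = 5/8 × 1/2 = 5/16 = P(A=0,B=0) ✓
  P(A=0)·P(B=1) = 5/8 × 1/2 = 5/16 = P(A=0,B=1) ✓
  P(A=1)·P(B=0) = 1/8 × 1/2 = 1/16 = P(A=1,B=0) ✓
  P(A=1)·P(B=1) = 1/8 × 1/2 = 1/16 = P(A=1,B=1) ✓
  P(A=2)·P(B=0) = 1/4 × 1/2 = 1/8 = P(A=2,B=0) ✓
  P(A=2)·P(B=1) = 1/4 × 1/2 = 1/8 = P(A=2,B=1) ✓

Yes, A and B are independent: every cell factors, so I(A;B) = 0 bits.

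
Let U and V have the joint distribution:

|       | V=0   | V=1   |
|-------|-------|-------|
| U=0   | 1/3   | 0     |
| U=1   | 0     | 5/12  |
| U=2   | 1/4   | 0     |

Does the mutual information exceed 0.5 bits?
Marginal P(U) (row sums):
  P(U=0) = 1/3 + 0 = 1/3
  P(U=1) = 0 + 5/12 = 5/12
  P(U=2) = 1/4 + 0 = 1/4
Marginal P(V) (column sums):
  P(V=0) = 1/3 + 0 + 1/4 = 7/12
  P(V=1) = 0 + 5/12 + 0 = 5/12

H(U) = -[(1/3)·log₂(1/3) + (5/12)·log₂(5/12) + (1/4)·log₂(1/4)]
  = 0.5283 + 0.5263 + 0.5000
  = 1.5546 bits
H(V) = -[(7/12)·log₂(7/12) + (5/12)·log₂(5/12)]
  = 0.4536 + 0.5263
  = 0.9799 bits
H(U,V) = -[(1/3)·log₂(1/3) + (5/12)·log₂(5/12) + (1/4)·log₂(1/4)]
  = 0.5283 + 0.5263 + 0.5000
  = 1.5546 bits

I(U;V) = H(U) + H(V) - H(U,V)
  = 1.5546 + 0.9799 - 1.5546
  = 0.9799 bits

Yes. I(U;V) = 0.9799 bits, which is > 0.5 bits.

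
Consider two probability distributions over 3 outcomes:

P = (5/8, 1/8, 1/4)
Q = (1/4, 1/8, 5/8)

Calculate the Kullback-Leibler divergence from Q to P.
D(P||Q) = Σ P(i) log₂(P(i)/Q(i))
  i=0: (5/8) × log₂((5/8)/(1/4)) = (5/8) × log₂(5/2) = 0.8262
  i=1: (1/8) × log₂((1/8)/(1/8)) = (1/8) × log₂(1) = 0.0000
  i=2: (1/4) × log₂((1/4)/(5/8)) = (1/4) × log₂(2/5) = -0.3305
D(P||Q) = 0.8262 + 0.0000 - 0.3305
  = 0.4957 bits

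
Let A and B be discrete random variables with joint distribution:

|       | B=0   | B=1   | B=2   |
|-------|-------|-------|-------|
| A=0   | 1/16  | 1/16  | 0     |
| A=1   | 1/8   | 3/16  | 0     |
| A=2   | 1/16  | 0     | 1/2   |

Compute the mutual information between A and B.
Marginal P(A) (row sums):
  P(A=0) = 1/16 + 1/16 + 0 = 1/8
  P(A=1) = 1/8 + 3/16 + 0 = 5/16
  P(A=2) = 1/16 + 0 + 1/2 = 9/16
Marginal P(B) (column sums):
  P(B=0) = 1/16 + 1/8 + 1/16 = 1/4
  P(B=1) = 1/16 + 3/16 + 0 = 1/4
  P(B=2) = 0 + 0 + 1/2 = 1/2

H(A) = -[(1/8)·log₂(1/8) + (5/16)·log₂(5/16) + (9/16)·log₂(9/16)]
  = 0.3750 + 0.5244 + 0.4669
  = 1.3663 bits
H(B) = -[(1/4)·log₂(1/4) + (1/4)·log₂(1/4) + (1/2)·log₂(1/2)]
  = 0.5000 + 0.5000 + 0.5000
  = 1.5000 bits
H(A,B) = -[(1/16)·log₂(1/16) + (1/16)·log₂(1/16) + (1/8)·log₂(1/8) + (3/16)·log₂(3/16) + (1/16)·log₂(1/16) + (1/2)·log₂(1/2)]
  = 0.2500 + 0.2500 + 0.3750 + 0.4528 + 0.2500 + 0.5000
  = 2.0778 bits

I(A;B) = H(A) + H(B) - H(A,B)
  = 1.3663 + 1.5000 - 2.0778
  = 0.7885 bits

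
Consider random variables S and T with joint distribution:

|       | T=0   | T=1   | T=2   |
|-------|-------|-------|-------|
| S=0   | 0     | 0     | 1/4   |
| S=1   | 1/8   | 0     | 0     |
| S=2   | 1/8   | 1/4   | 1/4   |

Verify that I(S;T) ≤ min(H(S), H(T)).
Marginal P(S) (row sums):
  P(S=0) = 0 + 0 + 1/4 = 1/4
  P(S=1) = 1/8 + 0 + 0 = 1/8
  P(S=2) = 1/8 + 1/4 + 1/4 = 5/8
Marginal P(T) (column sums):
  P(T=0) = 0 + 1/8 + 1/8 = 1/4
  P(T=1) = 0 + 0 + 1/4 = 1/4
  P(T=2) = 1/4 + 0 + 1/4 = 1/2

H(S) = -[(1/4)·log₂(1/4) + (1/8)·log₂(1/8) + (5/8)·log₂(5/8)]
  = 0.5000 + 0.3750 + 0.4238
  = 1.2988 bits
H(T) = -[(1/4)·log₂(1/4) + (1/4)·log₂(1/4) + (1/2)·log₂(1/2)]
  = 0.5000 + 0.5000 + 0.5000
  = 1.5000 bits
H(S,T) = -[(1/4)·log₂(1/4) + (1/8)·log₂(1/8) + (1/8)·log₂(1/8) + (1/4)·log₂(1/4) + (1/4)·log₂(1/4)]
  = 0.5000 + 0.3750 + 0.3750 + 0.5000 + 0.5000
  = 2.2500 bits

I(S;T) = H(S) + H(T) - H(S,T)
  = 1.2988 + 1.5000 - 2.2500
  = 0.5488 bits

min(H(S), H(T)) = min(1.2988, 1.5000) = 1.2988 bits
Since 0.5488 ≤ 1.2988, the bound is satisfied ✓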